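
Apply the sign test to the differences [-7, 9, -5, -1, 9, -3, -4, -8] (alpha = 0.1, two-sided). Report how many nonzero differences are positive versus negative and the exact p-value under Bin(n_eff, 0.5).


Step 1: Discard zero differences. Original n = 8; n_eff = number of nonzero differences = 8.
Nonzero differences (with sign): -7, +9, -5, -1, +9, -3, -4, -8
Step 2: Count signs: positive = 2, negative = 6.
Step 3: Under H0: P(positive) = 0.5, so the number of positives S ~ Bin(8, 0.5).
Step 4: Two-sided exact p-value = sum of Bin(8,0.5) probabilities at or below the observed probability = 0.289062.
Step 5: alpha = 0.1. fail to reject H0.

n_eff = 8, pos = 2, neg = 6, p = 0.289062, fail to reject H0.


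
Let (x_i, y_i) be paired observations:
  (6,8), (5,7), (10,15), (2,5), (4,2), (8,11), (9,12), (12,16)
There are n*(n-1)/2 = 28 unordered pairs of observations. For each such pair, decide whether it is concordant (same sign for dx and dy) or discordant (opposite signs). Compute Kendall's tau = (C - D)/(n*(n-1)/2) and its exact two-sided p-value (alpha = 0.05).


Step 1: Enumerate the 28 unordered pairs (i,j) with i<j and classify each by sign(x_j-x_i) * sign(y_j-y_i).
  (1,2):dx=-1,dy=-1->C; (1,3):dx=+4,dy=+7->C; (1,4):dx=-4,dy=-3->C; (1,5):dx=-2,dy=-6->C
  (1,6):dx=+2,dy=+3->C; (1,7):dx=+3,dy=+4->C; (1,8):dx=+6,dy=+8->C; (2,3):dx=+5,dy=+8->C
  (2,4):dx=-3,dy=-2->C; (2,5):dx=-1,dy=-5->C; (2,6):dx=+3,dy=+4->C; (2,7):dx=+4,dy=+5->C
  (2,8):dx=+7,dy=+9->C; (3,4):dx=-8,dy=-10->C; (3,5):dx=-6,dy=-13->C; (3,6):dx=-2,dy=-4->C
  (3,7):dx=-1,dy=-3->C; (3,8):dx=+2,dy=+1->C; (4,5):dx=+2,dy=-3->D; (4,6):dx=+6,dy=+6->C
  (4,7):dx=+7,dy=+7->C; (4,8):dx=+10,dy=+11->C; (5,6):dx=+4,dy=+9->C; (5,7):dx=+5,dy=+10->C
  (5,8):dx=+8,dy=+14->C; (6,7):dx=+1,dy=+1->C; (6,8):dx=+4,dy=+5->C; (7,8):dx=+3,dy=+4->C
Step 2: C = 27, D = 1, total pairs = 28.
Step 3: tau = (C - D)/(n(n-1)/2) = (27 - 1)/28 = 0.928571.
Step 4: Exact two-sided p-value (enumerate n! = 40320 permutations of y under H0): p = 0.000397.
Step 5: alpha = 0.05. reject H0.

tau_b = 0.9286 (C=27, D=1), p = 0.000397, reject H0.


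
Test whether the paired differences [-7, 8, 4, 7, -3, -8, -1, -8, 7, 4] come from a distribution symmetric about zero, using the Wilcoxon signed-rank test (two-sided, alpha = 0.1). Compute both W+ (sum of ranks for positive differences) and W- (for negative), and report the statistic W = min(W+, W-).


Step 1: Drop any zero differences (none here) and take |d_i|.
|d| = [7, 8, 4, 7, 3, 8, 1, 8, 7, 4]
Step 2: Midrank |d_i| (ties get averaged ranks).
ranks: |7|->6, |8|->9, |4|->3.5, |7|->6, |3|->2, |8|->9, |1|->1, |8|->9, |7|->6, |4|->3.5
Step 3: Attach original signs; sum ranks with positive sign and with negative sign.
W+ = 9 + 3.5 + 6 + 6 + 3.5 = 28
W- = 6 + 2 + 9 + 1 + 9 = 27
(Check: W+ + W- = 55 should equal n(n+1)/2 = 55.)
Step 4: Test statistic W = min(W+, W-) = 27.
Step 5: Ties in |d|, so use the tie-corrected normal approximation.
        E[W] = n(n+1)/4 = 10*11/4 = 27.5.
        Tie groups: |d|=4 (t=2), |d|=7 (t=3), |d|=8 (t=3); sum(t^3 - t) = 54.
        Var[W] = n(n+1)(2n+1)/24 - sum(t^3-t)/48 = 2310/24 - 54/48 = 95.125.
        z = (W - E[W]) / sqrt(Var[W]) = (27 - 27.5) / 9.7532 = -0.0513.
        Two-sided p = 2*Phi(z) = 0.959114.
Step 6: alpha = 0.1. fail to reject H0.

W+ = 28, W- = 27, W = min = 27, p = 0.959114, fail to reject H0.


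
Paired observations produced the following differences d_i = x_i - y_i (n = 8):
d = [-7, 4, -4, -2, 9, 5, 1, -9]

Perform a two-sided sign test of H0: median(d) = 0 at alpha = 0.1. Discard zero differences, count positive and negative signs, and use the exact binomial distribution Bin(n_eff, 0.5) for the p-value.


Step 1: Discard zero differences. Original n = 8; n_eff = number of nonzero differences = 8.
Nonzero differences (with sign): -7, +4, -4, -2, +9, +5, +1, -9
Step 2: Count signs: positive = 4, negative = 4.
Step 3: Under H0: P(positive) = 0.5, so the number of positives S ~ Bin(8, 0.5).
Step 4: Two-sided exact p-value = sum of Bin(8,0.5) probabilities at or below the observed probability = 1.000000.
Step 5: alpha = 0.1. fail to reject H0.

n_eff = 8, pos = 4, neg = 4, p = 1.000000, fail to reject H0.


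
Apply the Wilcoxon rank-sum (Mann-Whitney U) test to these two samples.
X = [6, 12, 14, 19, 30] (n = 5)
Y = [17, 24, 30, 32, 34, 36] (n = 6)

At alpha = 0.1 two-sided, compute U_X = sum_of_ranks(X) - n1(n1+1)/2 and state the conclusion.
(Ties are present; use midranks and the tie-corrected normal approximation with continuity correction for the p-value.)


Step 1: Combine and sort all 11 observations; assign midranks.
sorted (value, group): (6,X), (12,X), (14,X), (17,Y), (19,X), (24,Y), (30,X), (30,Y), (32,Y), (34,Y), (36,Y)
ranks: 6->1, 12->2, 14->3, 17->4, 19->5, 24->6, 30->7.5, 30->7.5, 32->9, 34->10, 36->11
Step 2: Rank sum for X: R1 = 1 + 2 + 3 + 5 + 7.5 = 18.5.
Step 3: U_X = R1 - n1(n1+1)/2 = 18.5 - 5*6/2 = 18.5 - 15 = 3.5.
       U_Y = n1*n2 - U_X = 30 - 3.5 = 26.5.
Step 4: Ties are present, so use the tie-corrected normal approximation (with continuity correction) for the p-value.
Step 5: p-value = 0.044126; compare to alpha = 0.1. reject H0.

U_X = 3.5, p = 0.044126, reject H0 at alpha = 0.1.


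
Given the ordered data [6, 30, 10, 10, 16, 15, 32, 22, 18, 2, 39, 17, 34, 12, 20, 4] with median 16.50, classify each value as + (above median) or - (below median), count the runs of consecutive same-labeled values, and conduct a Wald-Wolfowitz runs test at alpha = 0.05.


Step 1: Compute median = 16.50; label A = above, B = below.
Labels in order: BABBBBAAABAAABAB  (n_A = 8, n_B = 8)
Step 2: Count runs R = 9.
Step 3: Under H0 (random ordering), E[R] = 2*n_A*n_B/(n_A+n_B) + 1 = 2*8*8/16 + 1 = 9.0000.
        Var[R] = 2*n_A*n_B*(2*n_A*n_B - n_A - n_B) / ((n_A+n_B)^2 * (n_A+n_B-1)) = 14336/3840 = 3.7333.
        SD[R] = 1.9322.
Step 4: R = E[R], so z = 0 with no continuity correction.
Step 5: Two-sided p-value via normal approximation = 2*(1 - Phi(|z|)) = 1.000000.
Step 6: alpha = 0.05. fail to reject H0.

R = 9, z = 0.0000, p = 1.000000, fail to reject H0.


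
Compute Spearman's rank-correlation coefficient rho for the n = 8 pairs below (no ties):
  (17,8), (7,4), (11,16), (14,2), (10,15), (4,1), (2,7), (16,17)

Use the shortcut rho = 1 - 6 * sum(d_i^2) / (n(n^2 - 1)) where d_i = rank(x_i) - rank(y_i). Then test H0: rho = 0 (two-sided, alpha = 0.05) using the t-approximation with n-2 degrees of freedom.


Step 1: Rank x and y separately (midranks; no ties here).
rank(x): 17->8, 7->3, 11->5, 14->6, 10->4, 4->2, 2->1, 16->7
rank(y): 8->5, 4->3, 16->7, 2->2, 15->6, 1->1, 7->4, 17->8
Step 2: d_i = R_x(i) - R_y(i); compute d_i^2.
  (8-5)^2=9, (3-3)^2=0, (5-7)^2=4, (6-2)^2=16, (4-6)^2=4, (2-1)^2=1, (1-4)^2=9, (7-8)^2=1
sum(d^2) = 44.
Step 3: rho = 1 - 6*44 / (8*(8^2 - 1)) = 1 - 264/504 = 0.476190.
Step 4: Under H0, t = rho * sqrt((n-2)/(1-rho^2)) = 1.3265 ~ t(6).
Step 5: Two-sided p-value from the t-distribution with 6 df = 0.232936.
Step 6: alpha = 0.05. fail to reject H0.

rho = 0.4762, p = 0.232936, fail to reject H0 at alpha = 0.05.


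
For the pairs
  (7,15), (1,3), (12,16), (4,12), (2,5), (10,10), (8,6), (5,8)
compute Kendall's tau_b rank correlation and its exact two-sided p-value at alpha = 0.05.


Step 1: Enumerate the 28 unordered pairs (i,j) with i<j and classify each by sign(x_j-x_i) * sign(y_j-y_i).
  (1,2):dx=-6,dy=-12->C; (1,3):dx=+5,dy=+1->C; (1,4):dx=-3,dy=-3->C; (1,5):dx=-5,dy=-10->C
  (1,6):dx=+3,dy=-5->D; (1,7):dx=+1,dy=-9->D; (1,8):dx=-2,dy=-7->C; (2,3):dx=+11,dy=+13->C
  (2,4):dx=+3,dy=+9->C; (2,5):dx=+1,dy=+2->C; (2,6):dx=+9,dy=+7->C; (2,7):dx=+7,dy=+3->C
  (2,8):dx=+4,dy=+5->C; (3,4):dx=-8,dy=-4->C; (3,5):dx=-10,dy=-11->C; (3,6):dx=-2,dy=-6->C
  (3,7):dx=-4,dy=-10->C; (3,8):dx=-7,dy=-8->C; (4,5):dx=-2,dy=-7->C; (4,6):dx=+6,dy=-2->D
  (4,7):dx=+4,dy=-6->D; (4,8):dx=+1,dy=-4->D; (5,6):dx=+8,dy=+5->C; (5,7):dx=+6,dy=+1->C
  (5,8):dx=+3,dy=+3->C; (6,7):dx=-2,dy=-4->C; (6,8):dx=-5,dy=-2->C; (7,8):dx=-3,dy=+2->D
Step 2: C = 22, D = 6, total pairs = 28.
Step 3: tau = (C - D)/(n(n-1)/2) = (22 - 6)/28 = 0.571429.
Step 4: Exact two-sided p-value (enumerate n! = 40320 permutations of y under H0): p = 0.061012.
Step 5: alpha = 0.05. fail to reject H0.

tau_b = 0.5714 (C=22, D=6), p = 0.061012, fail to reject H0.


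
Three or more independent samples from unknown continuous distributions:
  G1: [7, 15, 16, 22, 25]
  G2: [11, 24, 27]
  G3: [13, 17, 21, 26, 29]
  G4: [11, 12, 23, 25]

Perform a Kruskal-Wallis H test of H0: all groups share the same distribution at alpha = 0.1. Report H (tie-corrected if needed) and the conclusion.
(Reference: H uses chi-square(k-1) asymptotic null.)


Step 1: Combine all N = 17 observations and assign midranks.
sorted (value, group, rank): (7,G1,1), (11,G2,2.5), (11,G4,2.5), (12,G4,4), (13,G3,5), (15,G1,6), (16,G1,7), (17,G3,8), (21,G3,9), (22,G1,10), (23,G4,11), (24,G2,12), (25,G1,13.5), (25,G4,13.5), (26,G3,15), (27,G2,16), (29,G3,17)
Step 2: Sum ranks within each group.
R_1 = 37.5 (n_1 = 5)
R_2 = 30.5 (n_2 = 3)
R_3 = 54 (n_3 = 5)
R_4 = 31 (n_4 = 4)
Step 3: H = 12/(N(N+1)) * sum(R_i^2/n_i) - 3(N+1)
     = 12/(17*18) * (37.5^2/5 + 30.5^2/3 + 54^2/5 + 31^2/4) - 3*18
     = 0.039216 * 1414.78 - 54
     = 1.481699.
Step 4: Ties present; correction factor C = 1 - 12/(17^3 - 17) = 0.997549. Corrected H = 1.481699 / 0.997549 = 1.485340.
Step 5: Under H0, H ~ chi^2(3); p-value = 0.685658.
Step 6: alpha = 0.1. fail to reject H0.

H = 1.4853, df = 3, p = 0.685658, fail to reject H0.


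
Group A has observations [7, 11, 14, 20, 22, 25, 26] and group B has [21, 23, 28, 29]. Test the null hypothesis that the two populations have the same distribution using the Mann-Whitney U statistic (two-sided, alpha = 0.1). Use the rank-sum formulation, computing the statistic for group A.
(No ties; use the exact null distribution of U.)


Step 1: Combine and sort all 11 observations; assign midranks.
sorted (value, group): (7,X), (11,X), (14,X), (20,X), (21,Y), (22,X), (23,Y), (25,X), (26,X), (28,Y), (29,Y)
ranks: 7->1, 11->2, 14->3, 20->4, 21->5, 22->6, 23->7, 25->8, 26->9, 28->10, 29->11
Step 2: Rank sum for X: R1 = 1 + 2 + 3 + 4 + 6 + 8 + 9 = 33.
Step 3: U_X = R1 - n1(n1+1)/2 = 33 - 7*8/2 = 33 - 28 = 5.
       U_Y = n1*n2 - U_X = 28 - 5 = 23.
Step 4: No ties, so the exact null distribution of U (based on enumerating the C(11,7) = 330 equally likely rank assignments) gives the two-sided p-value.
Step 5: p-value = 0.109091; compare to alpha = 0.1. fail to reject H0.

U_X = 5, p = 0.109091, fail to reject H0 at alpha = 0.1.


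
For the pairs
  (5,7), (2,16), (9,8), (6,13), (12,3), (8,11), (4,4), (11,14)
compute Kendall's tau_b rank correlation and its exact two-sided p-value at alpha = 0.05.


Step 1: Enumerate the 28 unordered pairs (i,j) with i<j and classify each by sign(x_j-x_i) * sign(y_j-y_i).
  (1,2):dx=-3,dy=+9->D; (1,3):dx=+4,dy=+1->C; (1,4):dx=+1,dy=+6->C; (1,5):dx=+7,dy=-4->D
  (1,6):dx=+3,dy=+4->C; (1,7):dx=-1,dy=-3->C; (1,8):dx=+6,dy=+7->C; (2,3):dx=+7,dy=-8->D
  (2,4):dx=+4,dy=-3->D; (2,5):dx=+10,dy=-13->D; (2,6):dx=+6,dy=-5->D; (2,7):dx=+2,dy=-12->D
  (2,8):dx=+9,dy=-2->D; (3,4):dx=-3,dy=+5->D; (3,5):dx=+3,dy=-5->D; (3,6):dx=-1,dy=+3->D
  (3,7):dx=-5,dy=-4->C; (3,8):dx=+2,dy=+6->C; (4,5):dx=+6,dy=-10->D; (4,6):dx=+2,dy=-2->D
  (4,7):dx=-2,dy=-9->C; (4,8):dx=+5,dy=+1->C; (5,6):dx=-4,dy=+8->D; (5,7):dx=-8,dy=+1->D
  (5,8):dx=-1,dy=+11->D; (6,7):dx=-4,dy=-7->C; (6,8):dx=+3,dy=+3->C; (7,8):dx=+7,dy=+10->C
Step 2: C = 12, D = 16, total pairs = 28.
Step 3: tau = (C - D)/(n(n-1)/2) = (12 - 16)/28 = -0.142857.
Step 4: Exact two-sided p-value (enumerate n! = 40320 permutations of y under H0): p = 0.719544.
Step 5: alpha = 0.05. fail to reject H0.

tau_b = -0.1429 (C=12, D=16), p = 0.719544, fail to reject H0.


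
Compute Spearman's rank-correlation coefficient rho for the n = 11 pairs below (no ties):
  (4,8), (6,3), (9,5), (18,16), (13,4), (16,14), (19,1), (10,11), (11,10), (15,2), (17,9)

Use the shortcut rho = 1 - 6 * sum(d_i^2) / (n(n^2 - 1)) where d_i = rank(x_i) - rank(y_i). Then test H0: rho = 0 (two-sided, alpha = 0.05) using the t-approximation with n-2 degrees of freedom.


Step 1: Rank x and y separately (midranks; no ties here).
rank(x): 4->1, 6->2, 9->3, 18->10, 13->6, 16->8, 19->11, 10->4, 11->5, 15->7, 17->9
rank(y): 8->6, 3->3, 5->5, 16->11, 4->4, 14->10, 1->1, 11->9, 10->8, 2->2, 9->7
Step 2: d_i = R_x(i) - R_y(i); compute d_i^2.
  (1-6)^2=25, (2-3)^2=1, (3-5)^2=4, (10-11)^2=1, (6-4)^2=4, (8-10)^2=4, (11-1)^2=100, (4-9)^2=25, (5-8)^2=9, (7-2)^2=25, (9-7)^2=4
sum(d^2) = 202.
Step 3: rho = 1 - 6*202 / (11*(11^2 - 1)) = 1 - 1212/1320 = 0.081818.
Step 4: Under H0, t = rho * sqrt((n-2)/(1-rho^2)) = 0.2463 ~ t(9).
Step 5: Two-sided p-value from the t-distribution with 9 df = 0.810990.
Step 6: alpha = 0.05. fail to reject H0.

rho = 0.0818, p = 0.810990, fail to reject H0 at alpha = 0.05.


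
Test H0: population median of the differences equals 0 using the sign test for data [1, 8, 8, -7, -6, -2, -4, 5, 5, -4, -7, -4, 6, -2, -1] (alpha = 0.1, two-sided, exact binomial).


Step 1: Discard zero differences. Original n = 15; n_eff = number of nonzero differences = 15.
Nonzero differences (with sign): +1, +8, +8, -7, -6, -2, -4, +5, +5, -4, -7, -4, +6, -2, -1
Step 2: Count signs: positive = 6, negative = 9.
Step 3: Under H0: P(positive) = 0.5, so the number of positives S ~ Bin(15, 0.5).
Step 4: Two-sided exact p-value = sum of Bin(15,0.5) probabilities at or below the observed probability = 0.607239.
Step 5: alpha = 0.1. fail to reject H0.

n_eff = 15, pos = 6, neg = 9, p = 0.607239, fail to reject H0.


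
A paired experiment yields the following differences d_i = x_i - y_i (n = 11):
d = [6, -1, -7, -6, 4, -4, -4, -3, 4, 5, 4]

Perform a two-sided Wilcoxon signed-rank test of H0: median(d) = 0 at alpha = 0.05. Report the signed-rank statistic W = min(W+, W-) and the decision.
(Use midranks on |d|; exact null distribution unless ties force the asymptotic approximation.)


Step 1: Drop any zero differences (none here) and take |d_i|.
|d| = [6, 1, 7, 6, 4, 4, 4, 3, 4, 5, 4]
Step 2: Midrank |d_i| (ties get averaged ranks).
ranks: |6|->9.5, |1|->1, |7|->11, |6|->9.5, |4|->5, |4|->5, |4|->5, |3|->2, |4|->5, |5|->8, |4|->5
Step 3: Attach original signs; sum ranks with positive sign and with negative sign.
W+ = 9.5 + 5 + 5 + 8 + 5 = 32.5
W- = 1 + 11 + 9.5 + 5 + 5 + 2 = 33.5
(Check: W+ + W- = 66 should equal n(n+1)/2 = 66.)
Step 4: Test statistic W = min(W+, W-) = 32.5.
Step 5: Ties in |d|, so use the tie-corrected normal approximation.
        E[W] = n(n+1)/4 = 11*12/4 = 33.
        Tie groups: |d|=4 (t=5), |d|=6 (t=2); sum(t^3 - t) = 126.
        Var[W] = n(n+1)(2n+1)/24 - sum(t^3-t)/48 = 3036/24 - 126/48 = 123.875.
        z = (W - E[W]) / sqrt(Var[W]) = (32.5 - 33) / 11.1299 = -0.0449.
        Two-sided p = 2*Phi(z) = 0.964168.
Step 6: alpha = 0.05. fail to reject H0.

W+ = 32.5, W- = 33.5, W = min = 32.5, p = 0.964168, fail to reject H0.


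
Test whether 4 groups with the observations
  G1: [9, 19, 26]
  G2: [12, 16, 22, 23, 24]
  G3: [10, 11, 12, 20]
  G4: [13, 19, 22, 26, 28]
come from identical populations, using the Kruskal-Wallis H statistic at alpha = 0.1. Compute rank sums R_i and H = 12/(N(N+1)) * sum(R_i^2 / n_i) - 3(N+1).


Step 1: Combine all N = 17 observations and assign midranks.
sorted (value, group, rank): (9,G1,1), (10,G3,2), (11,G3,3), (12,G2,4.5), (12,G3,4.5), (13,G4,6), (16,G2,7), (19,G1,8.5), (19,G4,8.5), (20,G3,10), (22,G2,11.5), (22,G4,11.5), (23,G2,13), (24,G2,14), (26,G1,15.5), (26,G4,15.5), (28,G4,17)
Step 2: Sum ranks within each group.
R_1 = 25 (n_1 = 3)
R_2 = 50 (n_2 = 5)
R_3 = 19.5 (n_3 = 4)
R_4 = 58.5 (n_4 = 5)
Step 3: H = 12/(N(N+1)) * sum(R_i^2/n_i) - 3(N+1)
     = 12/(17*18) * (25^2/3 + 50^2/5 + 19.5^2/4 + 58.5^2/5) - 3*18
     = 0.039216 * 1487.85 - 54
     = 4.346895.
Step 4: Ties present; correction factor C = 1 - 24/(17^3 - 17) = 0.995098. Corrected H = 4.346895 / 0.995098 = 4.368309.
Step 5: Under H0, H ~ chi^2(3); p-value = 0.224342.
Step 6: alpha = 0.1. fail to reject H0.

H = 4.3683, df = 3, p = 0.224342, fail to reject H0.


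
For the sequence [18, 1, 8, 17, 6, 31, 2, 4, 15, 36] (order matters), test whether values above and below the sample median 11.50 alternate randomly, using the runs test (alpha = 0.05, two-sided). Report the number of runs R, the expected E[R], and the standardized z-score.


Step 1: Compute median = 11.50; label A = above, B = below.
Labels in order: ABBABABBAA  (n_A = 5, n_B = 5)
Step 2: Count runs R = 7.
Step 3: Under H0 (random ordering), E[R] = 2*n_A*n_B/(n_A+n_B) + 1 = 2*5*5/10 + 1 = 6.0000.
        Var[R] = 2*n_A*n_B*(2*n_A*n_B - n_A - n_B) / ((n_A+n_B)^2 * (n_A+n_B-1)) = 2000/900 = 2.2222.
        SD[R] = 1.4907.
Step 4: Continuity-corrected z = (R - 0.5 - E[R]) / SD[R] = (7 - 0.5 - 6.0000) / 1.4907 = 0.3354.
Step 5: Two-sided p-value via normal approximation = 2*(1 - Phi(|z|)) = 0.737316.
Step 6: alpha = 0.05. fail to reject H0.

R = 7, z = 0.3354, p = 0.737316, fail to reject H0.


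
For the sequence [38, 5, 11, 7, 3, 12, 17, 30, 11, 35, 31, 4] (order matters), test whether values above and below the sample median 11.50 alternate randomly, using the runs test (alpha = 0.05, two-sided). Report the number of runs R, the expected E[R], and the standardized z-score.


Step 1: Compute median = 11.50; label A = above, B = below.
Labels in order: ABBBBAAABAAB  (n_A = 6, n_B = 6)
Step 2: Count runs R = 6.
Step 3: Under H0 (random ordering), E[R] = 2*n_A*n_B/(n_A+n_B) + 1 = 2*6*6/12 + 1 = 7.0000.
        Var[R] = 2*n_A*n_B*(2*n_A*n_B - n_A - n_B) / ((n_A+n_B)^2 * (n_A+n_B-1)) = 4320/1584 = 2.7273.
        SD[R] = 1.6514.
Step 4: Continuity-corrected z = (R + 0.5 - E[R]) / SD[R] = (6 + 0.5 - 7.0000) / 1.6514 = -0.3028.
Step 5: Two-sided p-value via normal approximation = 2*(1 - Phi(|z|)) = 0.762069.
Step 6: alpha = 0.05. fail to reject H0.

R = 6, z = -0.3028, p = 0.762069, fail to reject H0.


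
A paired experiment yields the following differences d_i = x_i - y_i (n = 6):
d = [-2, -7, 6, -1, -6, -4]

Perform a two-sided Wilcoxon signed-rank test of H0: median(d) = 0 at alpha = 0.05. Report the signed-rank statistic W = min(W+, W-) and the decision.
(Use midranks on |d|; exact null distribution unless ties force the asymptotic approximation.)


Step 1: Drop any zero differences (none here) and take |d_i|.
|d| = [2, 7, 6, 1, 6, 4]
Step 2: Midrank |d_i| (ties get averaged ranks).
ranks: |2|->2, |7|->6, |6|->4.5, |1|->1, |6|->4.5, |4|->3
Step 3: Attach original signs; sum ranks with positive sign and with negative sign.
W+ = 4.5 = 4.5
W- = 2 + 6 + 1 + 4.5 + 3 = 16.5
(Check: W+ + W- = 21 should equal n(n+1)/2 = 21.)
Step 4: Test statistic W = min(W+, W-) = 4.5.
Step 5: Ties in |d|, so use the tie-corrected normal approximation.
        E[W] = n(n+1)/4 = 6*7/4 = 10.5.
        Tie groups: |d|=6 (t=2); sum(t^3 - t) = 6.
        Var[W] = n(n+1)(2n+1)/24 - sum(t^3-t)/48 = 546/24 - 6/48 = 22.625.
        z = (W - E[W]) / sqrt(Var[W]) = (4.5 - 10.5) / 4.7566 = -1.2614.
        Two-sided p = 2*Phi(z) = 0.207160.
Step 6: alpha = 0.05. fail to reject H0.

W+ = 4.5, W- = 16.5, W = min = 4.5, p = 0.207160, fail to reject H0.


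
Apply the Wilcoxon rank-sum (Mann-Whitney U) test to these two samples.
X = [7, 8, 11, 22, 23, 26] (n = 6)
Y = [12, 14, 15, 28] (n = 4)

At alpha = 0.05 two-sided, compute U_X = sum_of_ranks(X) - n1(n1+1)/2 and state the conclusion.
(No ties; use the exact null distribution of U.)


Step 1: Combine and sort all 10 observations; assign midranks.
sorted (value, group): (7,X), (8,X), (11,X), (12,Y), (14,Y), (15,Y), (22,X), (23,X), (26,X), (28,Y)
ranks: 7->1, 8->2, 11->3, 12->4, 14->5, 15->6, 22->7, 23->8, 26->9, 28->10
Step 2: Rank sum for X: R1 = 1 + 2 + 3 + 7 + 8 + 9 = 30.
Step 3: U_X = R1 - n1(n1+1)/2 = 30 - 6*7/2 = 30 - 21 = 9.
       U_Y = n1*n2 - U_X = 24 - 9 = 15.
Step 4: No ties, so the exact null distribution of U (based on enumerating the C(10,6) = 210 equally likely rank assignments) gives the two-sided p-value.
Step 5: p-value = 0.609524; compare to alpha = 0.05. fail to reject H0.

U_X = 9, p = 0.609524, fail to reject H0 at alpha = 0.05.


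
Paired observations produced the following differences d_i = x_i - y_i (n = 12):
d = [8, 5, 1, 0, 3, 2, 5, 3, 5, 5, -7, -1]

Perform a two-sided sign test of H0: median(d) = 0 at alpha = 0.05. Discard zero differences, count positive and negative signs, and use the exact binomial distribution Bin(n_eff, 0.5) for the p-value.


Step 1: Discard zero differences. Original n = 12; n_eff = number of nonzero differences = 11.
Nonzero differences (with sign): +8, +5, +1, +3, +2, +5, +3, +5, +5, -7, -1
Step 2: Count signs: positive = 9, negative = 2.
Step 3: Under H0: P(positive) = 0.5, so the number of positives S ~ Bin(11, 0.5).
Step 4: Two-sided exact p-value = sum of Bin(11,0.5) probabilities at or below the observed probability = 0.065430.
Step 5: alpha = 0.05. fail to reject H0.

n_eff = 11, pos = 9, neg = 2, p = 0.065430, fail to reject H0.


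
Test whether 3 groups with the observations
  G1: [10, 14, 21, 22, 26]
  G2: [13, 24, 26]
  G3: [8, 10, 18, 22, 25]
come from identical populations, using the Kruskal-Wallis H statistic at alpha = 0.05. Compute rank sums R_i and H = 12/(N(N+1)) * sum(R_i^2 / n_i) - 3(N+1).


Step 1: Combine all N = 13 observations and assign midranks.
sorted (value, group, rank): (8,G3,1), (10,G1,2.5), (10,G3,2.5), (13,G2,4), (14,G1,5), (18,G3,6), (21,G1,7), (22,G1,8.5), (22,G3,8.5), (24,G2,10), (25,G3,11), (26,G1,12.5), (26,G2,12.5)
Step 2: Sum ranks within each group.
R_1 = 35.5 (n_1 = 5)
R_2 = 26.5 (n_2 = 3)
R_3 = 29 (n_3 = 5)
Step 3: H = 12/(N(N+1)) * sum(R_i^2/n_i) - 3(N+1)
     = 12/(13*14) * (35.5^2/5 + 26.5^2/3 + 29^2/5) - 3*14
     = 0.065934 * 654.333 - 42
     = 1.142857.
Step 4: Ties present; correction factor C = 1 - 18/(13^3 - 13) = 0.991758. Corrected H = 1.142857 / 0.991758 = 1.152355.
Step 5: Under H0, H ~ chi^2(2); p-value = 0.562043.
Step 6: alpha = 0.05. fail to reject H0.

H = 1.1524, df = 2, p = 0.562043, fail to reject H0.


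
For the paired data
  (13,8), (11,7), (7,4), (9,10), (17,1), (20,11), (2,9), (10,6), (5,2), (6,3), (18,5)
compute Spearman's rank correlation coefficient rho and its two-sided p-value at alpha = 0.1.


Step 1: Rank x and y separately (midranks; no ties here).
rank(x): 13->8, 11->7, 7->4, 9->5, 17->9, 20->11, 2->1, 10->6, 5->2, 6->3, 18->10
rank(y): 8->8, 7->7, 4->4, 10->10, 1->1, 11->11, 9->9, 6->6, 2->2, 3->3, 5->5
Step 2: d_i = R_x(i) - R_y(i); compute d_i^2.
  (8-8)^2=0, (7-7)^2=0, (4-4)^2=0, (5-10)^2=25, (9-1)^2=64, (11-11)^2=0, (1-9)^2=64, (6-6)^2=0, (2-2)^2=0, (3-3)^2=0, (10-5)^2=25
sum(d^2) = 178.
Step 3: rho = 1 - 6*178 / (11*(11^2 - 1)) = 1 - 1068/1320 = 0.190909.
Step 4: Under H0, t = rho * sqrt((n-2)/(1-rho^2)) = 0.5835 ~ t(9).
Step 5: Two-sided p-value from the t-distribution with 9 df = 0.573913.
Step 6: alpha = 0.1. fail to reject H0.

rho = 0.1909, p = 0.573913, fail to reject H0 at alpha = 0.1.


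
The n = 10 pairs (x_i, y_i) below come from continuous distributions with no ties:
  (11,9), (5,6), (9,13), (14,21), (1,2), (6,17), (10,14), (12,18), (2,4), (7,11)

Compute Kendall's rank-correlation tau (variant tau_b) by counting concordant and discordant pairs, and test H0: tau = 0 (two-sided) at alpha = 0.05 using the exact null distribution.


Step 1: Enumerate the 45 unordered pairs (i,j) with i<j and classify each by sign(x_j-x_i) * sign(y_j-y_i).
  (1,2):dx=-6,dy=-3->C; (1,3):dx=-2,dy=+4->D; (1,4):dx=+3,dy=+12->C; (1,5):dx=-10,dy=-7->C
  (1,6):dx=-5,dy=+8->D; (1,7):dx=-1,dy=+5->D; (1,8):dx=+1,dy=+9->C; (1,9):dx=-9,dy=-5->C
  (1,10):dx=-4,dy=+2->D; (2,3):dx=+4,dy=+7->C; (2,4):dx=+9,dy=+15->C; (2,5):dx=-4,dy=-4->C
  (2,6):dx=+1,dy=+11->C; (2,7):dx=+5,dy=+8->C; (2,8):dx=+7,dy=+12->C; (2,9):dx=-3,dy=-2->C
  (2,10):dx=+2,dy=+5->C; (3,4):dx=+5,dy=+8->C; (3,5):dx=-8,dy=-11->C; (3,6):dx=-3,dy=+4->D
  (3,7):dx=+1,dy=+1->C; (3,8):dx=+3,dy=+5->C; (3,9):dx=-7,dy=-9->C; (3,10):dx=-2,dy=-2->C
  (4,5):dx=-13,dy=-19->C; (4,6):dx=-8,dy=-4->C; (4,7):dx=-4,dy=-7->C; (4,8):dx=-2,dy=-3->C
  (4,9):dx=-12,dy=-17->C; (4,10):dx=-7,dy=-10->C; (5,6):dx=+5,dy=+15->C; (5,7):dx=+9,dy=+12->C
  (5,8):dx=+11,dy=+16->C; (5,9):dx=+1,dy=+2->C; (5,10):dx=+6,dy=+9->C; (6,7):dx=+4,dy=-3->D
  (6,8):dx=+6,dy=+1->C; (6,9):dx=-4,dy=-13->C; (6,10):dx=+1,dy=-6->D; (7,8):dx=+2,dy=+4->C
  (7,9):dx=-8,dy=-10->C; (7,10):dx=-3,dy=-3->C; (8,9):dx=-10,dy=-14->C; (8,10):dx=-5,dy=-7->C
  (9,10):dx=+5,dy=+7->C
Step 2: C = 38, D = 7, total pairs = 45.
Step 3: tau = (C - D)/(n(n-1)/2) = (38 - 7)/45 = 0.688889.
Step 4: Exact two-sided p-value (enumerate n! = 3628800 permutations of y under H0): p = 0.004687.
Step 5: alpha = 0.05. reject H0.

tau_b = 0.6889 (C=38, D=7), p = 0.004687, reject H0.


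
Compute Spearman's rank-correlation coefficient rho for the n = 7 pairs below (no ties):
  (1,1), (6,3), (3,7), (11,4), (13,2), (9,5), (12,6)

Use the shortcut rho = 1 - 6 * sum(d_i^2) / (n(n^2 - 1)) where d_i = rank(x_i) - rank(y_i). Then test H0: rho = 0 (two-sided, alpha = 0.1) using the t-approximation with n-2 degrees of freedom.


Step 1: Rank x and y separately (midranks; no ties here).
rank(x): 1->1, 6->3, 3->2, 11->5, 13->7, 9->4, 12->6
rank(y): 1->1, 3->3, 7->7, 4->4, 2->2, 5->5, 6->6
Step 2: d_i = R_x(i) - R_y(i); compute d_i^2.
  (1-1)^2=0, (3-3)^2=0, (2-7)^2=25, (5-4)^2=1, (7-2)^2=25, (4-5)^2=1, (6-6)^2=0
sum(d^2) = 52.
Step 3: rho = 1 - 6*52 / (7*(7^2 - 1)) = 1 - 312/336 = 0.071429.
Step 4: Under H0, t = rho * sqrt((n-2)/(1-rho^2)) = 0.1601 ~ t(5).
Step 5: Two-sided p-value from the t-distribution with 5 df = 0.879048.
Step 6: alpha = 0.1. fail to reject H0.

rho = 0.0714, p = 0.879048, fail to reject H0 at alpha = 0.1.


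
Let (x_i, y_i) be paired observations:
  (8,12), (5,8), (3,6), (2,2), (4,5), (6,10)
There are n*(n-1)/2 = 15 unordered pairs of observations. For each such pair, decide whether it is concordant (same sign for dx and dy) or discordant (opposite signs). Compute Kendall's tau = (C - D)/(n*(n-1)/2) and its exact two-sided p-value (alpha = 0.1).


Step 1: Enumerate the 15 unordered pairs (i,j) with i<j and classify each by sign(x_j-x_i) * sign(y_j-y_i).
  (1,2):dx=-3,dy=-4->C; (1,3):dx=-5,dy=-6->C; (1,4):dx=-6,dy=-10->C; (1,5):dx=-4,dy=-7->C
  (1,6):dx=-2,dy=-2->C; (2,3):dx=-2,dy=-2->C; (2,4):dx=-3,dy=-6->C; (2,5):dx=-1,dy=-3->C
  (2,6):dx=+1,dy=+2->C; (3,4):dx=-1,dy=-4->C; (3,5):dx=+1,dy=-1->D; (3,6):dx=+3,dy=+4->C
  (4,5):dx=+2,dy=+3->C; (4,6):dx=+4,dy=+8->C; (5,6):dx=+2,dy=+5->C
Step 2: C = 14, D = 1, total pairs = 15.
Step 3: tau = (C - D)/(n(n-1)/2) = (14 - 1)/15 = 0.866667.
Step 4: Exact two-sided p-value (enumerate n! = 720 permutations of y under H0): p = 0.016667.
Step 5: alpha = 0.1. reject H0.

tau_b = 0.8667 (C=14, D=1), p = 0.016667, reject H0.


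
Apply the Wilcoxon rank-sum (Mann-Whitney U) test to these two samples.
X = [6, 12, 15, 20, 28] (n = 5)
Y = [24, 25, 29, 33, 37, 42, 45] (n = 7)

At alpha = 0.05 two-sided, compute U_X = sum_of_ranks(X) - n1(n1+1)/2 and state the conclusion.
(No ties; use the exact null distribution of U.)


Step 1: Combine and sort all 12 observations; assign midranks.
sorted (value, group): (6,X), (12,X), (15,X), (20,X), (24,Y), (25,Y), (28,X), (29,Y), (33,Y), (37,Y), (42,Y), (45,Y)
ranks: 6->1, 12->2, 15->3, 20->4, 24->5, 25->6, 28->7, 29->8, 33->9, 37->10, 42->11, 45->12
Step 2: Rank sum for X: R1 = 1 + 2 + 3 + 4 + 7 = 17.
Step 3: U_X = R1 - n1(n1+1)/2 = 17 - 5*6/2 = 17 - 15 = 2.
       U_Y = n1*n2 - U_X = 35 - 2 = 33.
Step 4: No ties, so the exact null distribution of U (based on enumerating the C(12,5) = 792 equally likely rank assignments) gives the two-sided p-value.
Step 5: p-value = 0.010101; compare to alpha = 0.05. reject H0.

U_X = 2, p = 0.010101, reject H0 at alpha = 0.05.


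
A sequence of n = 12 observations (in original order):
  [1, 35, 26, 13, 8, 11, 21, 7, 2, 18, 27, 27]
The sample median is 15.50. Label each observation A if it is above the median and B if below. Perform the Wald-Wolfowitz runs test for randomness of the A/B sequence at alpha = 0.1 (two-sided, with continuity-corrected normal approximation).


Step 1: Compute median = 15.50; label A = above, B = below.
Labels in order: BAABBBABBAAA  (n_A = 6, n_B = 6)
Step 2: Count runs R = 6.
Step 3: Under H0 (random ordering), E[R] = 2*n_A*n_B/(n_A+n_B) + 1 = 2*6*6/12 + 1 = 7.0000.
        Var[R] = 2*n_A*n_B*(2*n_A*n_B - n_A - n_B) / ((n_A+n_B)^2 * (n_A+n_B-1)) = 4320/1584 = 2.7273.
        SD[R] = 1.6514.
Step 4: Continuity-corrected z = (R + 0.5 - E[R]) / SD[R] = (6 + 0.5 - 7.0000) / 1.6514 = -0.3028.
Step 5: Two-sided p-value via normal approximation = 2*(1 - Phi(|z|)) = 0.762069.
Step 6: alpha = 0.1. fail to reject H0.

R = 6, z = -0.3028, p = 0.762069, fail to reject H0.


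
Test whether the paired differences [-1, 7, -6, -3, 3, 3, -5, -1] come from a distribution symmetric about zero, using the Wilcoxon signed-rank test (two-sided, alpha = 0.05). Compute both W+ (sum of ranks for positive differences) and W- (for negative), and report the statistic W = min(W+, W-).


Step 1: Drop any zero differences (none here) and take |d_i|.
|d| = [1, 7, 6, 3, 3, 3, 5, 1]
Step 2: Midrank |d_i| (ties get averaged ranks).
ranks: |1|->1.5, |7|->8, |6|->7, |3|->4, |3|->4, |3|->4, |5|->6, |1|->1.5
Step 3: Attach original signs; sum ranks with positive sign and with negative sign.
W+ = 8 + 4 + 4 = 16
W- = 1.5 + 7 + 4 + 6 + 1.5 = 20
(Check: W+ + W- = 36 should equal n(n+1)/2 = 36.)
Step 4: Test statistic W = min(W+, W-) = 16.
Step 5: Ties in |d|, so use the tie-corrected normal approximation.
        E[W] = n(n+1)/4 = 8*9/4 = 18.
        Tie groups: |d|=1 (t=2), |d|=3 (t=3); sum(t^3 - t) = 30.
        Var[W] = n(n+1)(2n+1)/24 - sum(t^3-t)/48 = 1224/24 - 30/48 = 50.375.
        z = (W - E[W]) / sqrt(Var[W]) = (16 - 18) / 7.0975 = -0.2818.
        Two-sided p = 2*Phi(z) = 0.778106.
Step 6: alpha = 0.05. fail to reject H0.

W+ = 16, W- = 20, W = min = 16, p = 0.778106, fail to reject H0.


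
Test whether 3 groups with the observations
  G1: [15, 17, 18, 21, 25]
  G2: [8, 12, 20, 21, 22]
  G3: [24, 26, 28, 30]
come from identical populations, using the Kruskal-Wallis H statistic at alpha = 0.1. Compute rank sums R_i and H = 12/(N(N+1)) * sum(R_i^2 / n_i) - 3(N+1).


Step 1: Combine all N = 14 observations and assign midranks.
sorted (value, group, rank): (8,G2,1), (12,G2,2), (15,G1,3), (17,G1,4), (18,G1,5), (20,G2,6), (21,G1,7.5), (21,G2,7.5), (22,G2,9), (24,G3,10), (25,G1,11), (26,G3,12), (28,G3,13), (30,G3,14)
Step 2: Sum ranks within each group.
R_1 = 30.5 (n_1 = 5)
R_2 = 25.5 (n_2 = 5)
R_3 = 49 (n_3 = 4)
Step 3: H = 12/(N(N+1)) * sum(R_i^2/n_i) - 3(N+1)
     = 12/(14*15) * (30.5^2/5 + 25.5^2/5 + 49^2/4) - 3*15
     = 0.057143 * 916.35 - 45
     = 7.362857.
Step 4: Ties present; correction factor C = 1 - 6/(14^3 - 14) = 0.997802. Corrected H = 7.362857 / 0.997802 = 7.379075.
Step 5: Under H0, H ~ chi^2(2); p-value = 0.024984.
Step 6: alpha = 0.1. reject H0.

H = 7.3791, df = 2, p = 0.024984, reject H0.


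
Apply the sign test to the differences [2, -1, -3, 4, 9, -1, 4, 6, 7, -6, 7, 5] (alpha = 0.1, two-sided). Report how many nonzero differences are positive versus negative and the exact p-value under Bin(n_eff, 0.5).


Step 1: Discard zero differences. Original n = 12; n_eff = number of nonzero differences = 12.
Nonzero differences (with sign): +2, -1, -3, +4, +9, -1, +4, +6, +7, -6, +7, +5
Step 2: Count signs: positive = 8, negative = 4.
Step 3: Under H0: P(positive) = 0.5, so the number of positives S ~ Bin(12, 0.5).
Step 4: Two-sided exact p-value = sum of Bin(12,0.5) probabilities at or below the observed probability = 0.387695.
Step 5: alpha = 0.1. fail to reject H0.

n_eff = 12, pos = 8, neg = 4, p = 0.387695, fail to reject H0.


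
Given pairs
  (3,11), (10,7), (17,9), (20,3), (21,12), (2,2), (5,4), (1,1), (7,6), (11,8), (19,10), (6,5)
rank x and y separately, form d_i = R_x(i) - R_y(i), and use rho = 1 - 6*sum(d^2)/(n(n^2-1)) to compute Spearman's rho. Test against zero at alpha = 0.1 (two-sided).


Step 1: Rank x and y separately (midranks; no ties here).
rank(x): 3->3, 10->7, 17->9, 20->11, 21->12, 2->2, 5->4, 1->1, 7->6, 11->8, 19->10, 6->5
rank(y): 11->11, 7->7, 9->9, 3->3, 12->12, 2->2, 4->4, 1->1, 6->6, 8->8, 10->10, 5->5
Step 2: d_i = R_x(i) - R_y(i); compute d_i^2.
  (3-11)^2=64, (7-7)^2=0, (9-9)^2=0, (11-3)^2=64, (12-12)^2=0, (2-2)^2=0, (4-4)^2=0, (1-1)^2=0, (6-6)^2=0, (8-8)^2=0, (10-10)^2=0, (5-5)^2=0
sum(d^2) = 128.
Step 3: rho = 1 - 6*128 / (12*(12^2 - 1)) = 1 - 768/1716 = 0.552448.
Step 4: Under H0, t = rho * sqrt((n-2)/(1-rho^2)) = 2.0959 ~ t(10).
Step 5: Two-sided p-value from the t-distribution with 10 df = 0.062511.
Step 6: alpha = 0.1. reject H0.

rho = 0.5524, p = 0.062511, reject H0 at alpha = 0.1.


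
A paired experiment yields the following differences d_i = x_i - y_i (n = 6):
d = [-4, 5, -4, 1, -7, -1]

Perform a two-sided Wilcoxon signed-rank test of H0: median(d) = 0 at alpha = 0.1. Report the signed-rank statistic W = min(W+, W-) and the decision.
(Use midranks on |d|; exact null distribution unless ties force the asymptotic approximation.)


Step 1: Drop any zero differences (none here) and take |d_i|.
|d| = [4, 5, 4, 1, 7, 1]
Step 2: Midrank |d_i| (ties get averaged ranks).
ranks: |4|->3.5, |5|->5, |4|->3.5, |1|->1.5, |7|->6, |1|->1.5
Step 3: Attach original signs; sum ranks with positive sign and with negative sign.
W+ = 5 + 1.5 = 6.5
W- = 3.5 + 3.5 + 6 + 1.5 = 14.5
(Check: W+ + W- = 21 should equal n(n+1)/2 = 21.)
Step 4: Test statistic W = min(W+, W-) = 6.5.
Step 5: Ties in |d|, so use the tie-corrected normal approximation.
        E[W] = n(n+1)/4 = 6*7/4 = 10.5.
        Tie groups: |d|=1 (t=2), |d|=4 (t=2); sum(t^3 - t) = 12.
        Var[W] = n(n+1)(2n+1)/24 - sum(t^3-t)/48 = 546/24 - 12/48 = 22.5.
        z = (W - E[W]) / sqrt(Var[W]) = (6.5 - 10.5) / 4.7434 = -0.8433.
        Two-sided p = 2*Phi(z) = 0.399075.
Step 6: alpha = 0.1. fail to reject H0.

W+ = 6.5, W- = 14.5, W = min = 6.5, p = 0.399075, fail to reject H0.


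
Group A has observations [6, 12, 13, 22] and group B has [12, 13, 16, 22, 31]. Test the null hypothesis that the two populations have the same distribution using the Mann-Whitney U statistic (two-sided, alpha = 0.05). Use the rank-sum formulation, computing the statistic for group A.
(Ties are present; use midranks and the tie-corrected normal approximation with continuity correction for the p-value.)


Step 1: Combine and sort all 9 observations; assign midranks.
sorted (value, group): (6,X), (12,X), (12,Y), (13,X), (13,Y), (16,Y), (22,X), (22,Y), (31,Y)
ranks: 6->1, 12->2.5, 12->2.5, 13->4.5, 13->4.5, 16->6, 22->7.5, 22->7.5, 31->9
Step 2: Rank sum for X: R1 = 1 + 2.5 + 4.5 + 7.5 = 15.5.
Step 3: U_X = R1 - n1(n1+1)/2 = 15.5 - 4*5/2 = 15.5 - 10 = 5.5.
       U_Y = n1*n2 - U_X = 20 - 5.5 = 14.5.
Step 4: Ties are present, so use the tie-corrected normal approximation (with continuity correction) for the p-value.
Step 5: p-value = 0.321062; compare to alpha = 0.05. fail to reject H0.

U_X = 5.5, p = 0.321062, fail to reject H0 at alpha = 0.05.


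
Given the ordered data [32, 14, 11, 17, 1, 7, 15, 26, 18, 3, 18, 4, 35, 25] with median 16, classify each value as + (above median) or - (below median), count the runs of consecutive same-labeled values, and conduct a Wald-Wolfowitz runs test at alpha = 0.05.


Step 1: Compute median = 16; label A = above, B = below.
Labels in order: ABBABBBAABABAA  (n_A = 7, n_B = 7)
Step 2: Count runs R = 9.
Step 3: Under H0 (random ordering), E[R] = 2*n_A*n_B/(n_A+n_B) + 1 = 2*7*7/14 + 1 = 8.0000.
        Var[R] = 2*n_A*n_B*(2*n_A*n_B - n_A - n_B) / ((n_A+n_B)^2 * (n_A+n_B-1)) = 8232/2548 = 3.2308.
        SD[R] = 1.7974.
Step 4: Continuity-corrected z = (R - 0.5 - E[R]) / SD[R] = (9 - 0.5 - 8.0000) / 1.7974 = 0.2782.
Step 5: Two-sided p-value via normal approximation = 2*(1 - Phi(|z|)) = 0.780879.
Step 6: alpha = 0.05. fail to reject H0.

R = 9, z = 0.2782, p = 0.780879, fail to reject H0.


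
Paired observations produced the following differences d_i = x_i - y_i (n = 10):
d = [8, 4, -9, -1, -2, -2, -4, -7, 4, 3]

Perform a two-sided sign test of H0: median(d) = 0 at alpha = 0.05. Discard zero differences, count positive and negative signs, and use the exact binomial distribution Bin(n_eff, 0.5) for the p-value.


Step 1: Discard zero differences. Original n = 10; n_eff = number of nonzero differences = 10.
Nonzero differences (with sign): +8, +4, -9, -1, -2, -2, -4, -7, +4, +3
Step 2: Count signs: positive = 4, negative = 6.
Step 3: Under H0: P(positive) = 0.5, so the number of positives S ~ Bin(10, 0.5).
Step 4: Two-sided exact p-value = sum of Bin(10,0.5) probabilities at or below the observed probability = 0.753906.
Step 5: alpha = 0.05. fail to reject H0.

n_eff = 10, pos = 4, neg = 6, p = 0.753906, fail to reject H0.


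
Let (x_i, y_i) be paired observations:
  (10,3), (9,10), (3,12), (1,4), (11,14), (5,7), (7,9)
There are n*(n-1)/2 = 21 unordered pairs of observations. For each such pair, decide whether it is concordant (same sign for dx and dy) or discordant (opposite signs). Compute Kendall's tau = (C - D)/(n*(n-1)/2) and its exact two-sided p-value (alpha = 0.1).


Step 1: Enumerate the 21 unordered pairs (i,j) with i<j and classify each by sign(x_j-x_i) * sign(y_j-y_i).
  (1,2):dx=-1,dy=+7->D; (1,3):dx=-7,dy=+9->D; (1,4):dx=-9,dy=+1->D; (1,5):dx=+1,dy=+11->C
  (1,6):dx=-5,dy=+4->D; (1,7):dx=-3,dy=+6->D; (2,3):dx=-6,dy=+2->D; (2,4):dx=-8,dy=-6->C
  (2,5):dx=+2,dy=+4->C; (2,6):dx=-4,dy=-3->C; (2,7):dx=-2,dy=-1->C; (3,4):dx=-2,dy=-8->C
  (3,5):dx=+8,dy=+2->C; (3,6):dx=+2,dy=-5->D; (3,7):dx=+4,dy=-3->D; (4,5):dx=+10,dy=+10->C
  (4,6):dx=+4,dy=+3->C; (4,7):dx=+6,dy=+5->C; (5,6):dx=-6,dy=-7->C; (5,7):dx=-4,dy=-5->C
  (6,7):dx=+2,dy=+2->C
Step 2: C = 13, D = 8, total pairs = 21.
Step 3: tau = (C - D)/(n(n-1)/2) = (13 - 8)/21 = 0.238095.
Step 4: Exact two-sided p-value (enumerate n! = 5040 permutations of y under H0): p = 0.561905.
Step 5: alpha = 0.1. fail to reject H0.

tau_b = 0.2381 (C=13, D=8), p = 0.561905, fail to reject H0.


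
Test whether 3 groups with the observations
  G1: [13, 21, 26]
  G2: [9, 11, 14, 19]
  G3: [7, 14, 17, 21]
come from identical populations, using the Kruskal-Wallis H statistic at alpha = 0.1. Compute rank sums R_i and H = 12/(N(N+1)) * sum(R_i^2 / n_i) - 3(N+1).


Step 1: Combine all N = 11 observations and assign midranks.
sorted (value, group, rank): (7,G3,1), (9,G2,2), (11,G2,3), (13,G1,4), (14,G2,5.5), (14,G3,5.5), (17,G3,7), (19,G2,8), (21,G1,9.5), (21,G3,9.5), (26,G1,11)
Step 2: Sum ranks within each group.
R_1 = 24.5 (n_1 = 3)
R_2 = 18.5 (n_2 = 4)
R_3 = 23 (n_3 = 4)
Step 3: H = 12/(N(N+1)) * sum(R_i^2/n_i) - 3(N+1)
     = 12/(11*12) * (24.5^2/3 + 18.5^2/4 + 23^2/4) - 3*12
     = 0.090909 * 417.896 - 36
     = 1.990530.
Step 4: Ties present; correction factor C = 1 - 12/(11^3 - 11) = 0.990909. Corrected H = 1.990530 / 0.990909 = 2.008792.
Step 5: Under H0, H ~ chi^2(2); p-value = 0.366266.
Step 6: alpha = 0.1. fail to reject H0.

H = 2.0088, df = 2, p = 0.366266, fail to reject H0.


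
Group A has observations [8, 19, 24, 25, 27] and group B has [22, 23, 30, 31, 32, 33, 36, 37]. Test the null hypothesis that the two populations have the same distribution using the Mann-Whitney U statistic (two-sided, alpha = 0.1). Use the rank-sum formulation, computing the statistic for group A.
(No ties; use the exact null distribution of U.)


Step 1: Combine and sort all 13 observations; assign midranks.
sorted (value, group): (8,X), (19,X), (22,Y), (23,Y), (24,X), (25,X), (27,X), (30,Y), (31,Y), (32,Y), (33,Y), (36,Y), (37,Y)
ranks: 8->1, 19->2, 22->3, 23->4, 24->5, 25->6, 27->7, 30->8, 31->9, 32->10, 33->11, 36->12, 37->13
Step 2: Rank sum for X: R1 = 1 + 2 + 5 + 6 + 7 = 21.
Step 3: U_X = R1 - n1(n1+1)/2 = 21 - 5*6/2 = 21 - 15 = 6.
       U_Y = n1*n2 - U_X = 40 - 6 = 34.
Step 4: No ties, so the exact null distribution of U (based on enumerating the C(13,5) = 1287 equally likely rank assignments) gives the two-sided p-value.
Step 5: p-value = 0.045066; compare to alpha = 0.1. reject H0.

U_X = 6, p = 0.045066, reject H0 at alpha = 0.1.


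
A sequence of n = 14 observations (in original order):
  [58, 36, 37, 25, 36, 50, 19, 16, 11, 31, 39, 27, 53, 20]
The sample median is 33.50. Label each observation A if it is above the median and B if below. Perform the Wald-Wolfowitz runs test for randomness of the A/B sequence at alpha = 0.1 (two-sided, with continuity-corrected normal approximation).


Step 1: Compute median = 33.50; label A = above, B = below.
Labels in order: AAABAABBBBABAB  (n_A = 7, n_B = 7)
Step 2: Count runs R = 8.
Step 3: Under H0 (random ordering), E[R] = 2*n_A*n_B/(n_A+n_B) + 1 = 2*7*7/14 + 1 = 8.0000.
        Var[R] = 2*n_A*n_B*(2*n_A*n_B - n_A - n_B) / ((n_A+n_B)^2 * (n_A+n_B-1)) = 8232/2548 = 3.2308.
        SD[R] = 1.7974.
Step 4: R = E[R], so z = 0 with no continuity correction.
Step 5: Two-sided p-value via normal approximation = 2*(1 - Phi(|z|)) = 1.000000.
Step 6: alpha = 0.1. fail to reject H0.

R = 8, z = 0.0000, p = 1.000000, fail to reject H0.
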